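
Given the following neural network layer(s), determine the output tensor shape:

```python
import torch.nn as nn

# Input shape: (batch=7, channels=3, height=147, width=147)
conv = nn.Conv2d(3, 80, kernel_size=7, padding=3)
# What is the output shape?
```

Input: (7, 3, 147, 147) -> Output: (7, 80, 147, 147)

Answer: (7, 80, 147, 147)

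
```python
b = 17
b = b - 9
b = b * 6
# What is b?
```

Trace:
`b = 17` → b = 17
`b = b - 9` → b = 8
`b = b * 6` → b = 48
So b = 48

Answer: 48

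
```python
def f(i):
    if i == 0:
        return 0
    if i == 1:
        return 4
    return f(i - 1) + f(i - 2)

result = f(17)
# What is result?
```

Build up from base cases: f(0)=0, f(1)=4, f(2)=4, f(3)=8, f(4)=12, f(5)=20, f(6)=32, ..., f(17)=6388

Answer: 6388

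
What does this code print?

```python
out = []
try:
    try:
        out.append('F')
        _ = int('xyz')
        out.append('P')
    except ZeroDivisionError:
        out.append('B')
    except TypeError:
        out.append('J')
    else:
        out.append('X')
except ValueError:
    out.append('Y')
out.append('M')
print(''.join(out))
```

Execution trace: 'F' (try body) → 'Y' (outer except ValueError) → 'M' (after the try/except). Output: FYM

Answer: FYM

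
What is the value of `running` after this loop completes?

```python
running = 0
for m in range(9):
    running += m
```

Sum of 0 to 8 = 36
`running` takes the values: 0 → 1 → 3 → 6 → 10 → 15 → 21 → 28 → 36

Answer: 36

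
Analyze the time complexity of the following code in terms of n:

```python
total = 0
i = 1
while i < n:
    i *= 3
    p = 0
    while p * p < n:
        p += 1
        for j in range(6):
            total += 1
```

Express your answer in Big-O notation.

Each loop level contributes: log n × √n × 1. Multiplying the contributions gives O(√n log n).

Answer: O(√n log n)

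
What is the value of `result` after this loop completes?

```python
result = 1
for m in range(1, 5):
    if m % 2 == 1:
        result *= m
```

Product of odd numbers 1 to 4
`result` takes the values: 1 → 3

Answer: 3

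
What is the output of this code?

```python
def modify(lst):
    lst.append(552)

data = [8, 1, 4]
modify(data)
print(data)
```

Key concept: function modifies passed list.
Step by step:
`data = [8, 1, 4]` → data = [8, 1, 4]
`modify(data)` → data = [8, 1, 4, 552]
`print(data)` → prints [8, 1, 4, 552]

Answer: [8, 1, 4, 552]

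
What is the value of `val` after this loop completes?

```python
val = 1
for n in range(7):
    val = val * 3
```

Multiply by 3, 7 times: 1 * 3^7 = 2187
`val` takes the values: 1 → 3 → 9 → 27 → 81 → 243 → 729 → 2187

Answer: 2187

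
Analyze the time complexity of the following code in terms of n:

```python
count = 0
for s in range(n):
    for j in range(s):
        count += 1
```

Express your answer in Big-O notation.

Each loop level contributes: n × n. Multiplying the contributions gives O(n^2).

Answer: O(n^2)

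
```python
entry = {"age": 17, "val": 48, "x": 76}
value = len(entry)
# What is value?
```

Trace:
`entry = {"age": 17, "val": 48, "x": 76}` → entry = {'age': 17, 'val': 48, 'x': 76}
`value = len(entry)` → value = 3
So value = 3

Answer: 3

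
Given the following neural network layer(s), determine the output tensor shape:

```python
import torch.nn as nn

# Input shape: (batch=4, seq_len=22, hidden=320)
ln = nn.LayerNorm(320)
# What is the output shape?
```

Input: (4, 22, 320) -> Output: (4, 22, 320)

Answer: (4, 22, 320)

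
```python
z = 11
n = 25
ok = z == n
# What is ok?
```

Trace:
`z = 11` → z = 11
`n = 25` → n = 25
`ok = z == n` → ok = False
So ok = False

Answer: False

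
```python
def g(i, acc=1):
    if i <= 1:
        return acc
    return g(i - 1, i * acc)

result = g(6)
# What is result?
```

Accumulator trace (n, acc): (6, 1) -> (5, 6) -> (4, 30) -> (3, 120) -> (2, 360) -> (1, 720) -> return 720

Answer: 720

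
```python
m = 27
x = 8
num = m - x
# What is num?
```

Trace:
`m = 27` → m = 27
`x = 8` → x = 8
`num = m - x` → num = 19
So num = 19

Answer: 19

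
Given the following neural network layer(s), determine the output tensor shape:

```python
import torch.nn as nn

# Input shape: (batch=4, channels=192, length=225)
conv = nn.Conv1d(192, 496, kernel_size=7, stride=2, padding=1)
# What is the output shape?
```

Input: (4, 192, 225) -> Output: (4, 496, 111)

Answer: (4, 496, 111)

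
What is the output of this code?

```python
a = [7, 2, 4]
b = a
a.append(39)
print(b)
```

Key concept: basic list aliasing.
Step by step:
`a = [7, 2, 4]` → a = [7, 2, 4]
`b = a` → b = [7, 2, 4] (same object as a)
`a.append(39)` → a = [7, 2, 4, 39] (same object as b); b = [7, 2, 4, 39] (same object as a)
`print(b)` → prints [7, 2, 4, 39]

Answer: [7, 2, 4, 39]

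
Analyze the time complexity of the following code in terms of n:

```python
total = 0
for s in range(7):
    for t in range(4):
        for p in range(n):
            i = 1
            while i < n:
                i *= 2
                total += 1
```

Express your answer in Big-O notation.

Each loop level contributes: 1 × 1 × n × log n. Multiplying the contributions gives O(n log n).

Answer: O(n log n)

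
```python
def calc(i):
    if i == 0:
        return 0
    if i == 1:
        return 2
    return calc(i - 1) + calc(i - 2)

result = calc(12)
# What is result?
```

Build up from base cases: calc(0)=0, calc(1)=2, calc(2)=2, calc(3)=4, calc(4)=6, calc(5)=10, calc(6)=16, ..., calc(12)=288

Answer: 288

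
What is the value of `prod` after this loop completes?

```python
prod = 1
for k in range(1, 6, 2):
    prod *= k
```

Product of 1, 3, 5, ... up to 5
`prod` takes the values: 1 → 3 → 15

Answer: 15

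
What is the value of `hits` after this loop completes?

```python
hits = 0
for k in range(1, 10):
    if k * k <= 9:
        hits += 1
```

Count numbers where k² ≤ 9
`hits` takes the values: 0 → 1 → 2 → 3

Answer: 3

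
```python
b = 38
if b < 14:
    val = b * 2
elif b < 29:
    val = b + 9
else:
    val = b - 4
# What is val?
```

Trace:
`b = 38` → b = 38
`if b < 14: ...` → b < 14 is False, b < 29 is False, take else branch → val = 34
So val = 34

Answer: 34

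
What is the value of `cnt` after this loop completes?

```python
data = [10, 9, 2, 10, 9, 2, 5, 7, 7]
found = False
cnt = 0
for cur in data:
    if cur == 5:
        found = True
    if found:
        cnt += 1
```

Count elements after first 5 in [10, 9, 2, 10, 9, 2, 5, 7, 7]
`cnt` takes the values: 0 → 1 → 2 → 3

Answer: 3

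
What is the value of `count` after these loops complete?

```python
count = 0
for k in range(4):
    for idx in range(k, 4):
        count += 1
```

Upper triangle: 4 + 3 + ... + 1
`count` takes the values: 0 → 1 → 2 → 3 → 4 → 5 → 6 → 7 → 8 → 9 → 10

Answer: 10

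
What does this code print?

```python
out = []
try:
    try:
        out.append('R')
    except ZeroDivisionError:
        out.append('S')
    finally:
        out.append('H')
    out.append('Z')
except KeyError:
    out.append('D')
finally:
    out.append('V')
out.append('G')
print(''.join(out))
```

Execution trace: 'R' (inner try body, no exception) → 'H' (inner finally) → 'Z' (try body, no exception) → 'V' (finally) → 'G' (after the try/except). Output: RHZVG

Answer: RHZVG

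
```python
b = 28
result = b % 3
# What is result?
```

Trace:
`b = 28` → b = 28
`result = b % 3` → result = 1
So result = 1

Answer: 1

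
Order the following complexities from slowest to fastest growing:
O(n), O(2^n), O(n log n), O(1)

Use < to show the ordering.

Ordered by growth rate: O(1) < O(n) < O(n log n) < O(2^n)

Answer: O(1) < O(n) < O(n log n) < O(2^n)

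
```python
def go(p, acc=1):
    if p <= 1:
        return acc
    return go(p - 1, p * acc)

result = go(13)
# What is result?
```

Accumulator trace (n, acc): (13, 1) -> (12, 13) -> (11, 156) -> (10, 1716) -> (9, 17160) -> (8, 154440) -> (7, 1235520) -> (6, 8648640) -> (5, 51891840) -> (4, 259459200) -> (3, 1037836800) -> (2, 3113510400) -> (1, 6227020800) -> return 6227020800

Answer: 6227020800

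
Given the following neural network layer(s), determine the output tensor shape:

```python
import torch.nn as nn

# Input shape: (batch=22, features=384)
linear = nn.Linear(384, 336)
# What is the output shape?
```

Input: (22, 384) -> Output: (22, 336)

Answer: (22, 336)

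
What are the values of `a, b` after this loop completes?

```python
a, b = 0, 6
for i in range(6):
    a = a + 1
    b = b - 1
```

a goes 0→6, b goes 6→0
`a, b` takes the values: (0, 6) → (1, 6) → (1, 5) → (2, 5) → (2, 4) → (3, 4) → (3, 3) → (4, 3) → (4, 2) → (5, 2) → (5, 1) → (6, 1) → (6, 0)

Answer: 6, 0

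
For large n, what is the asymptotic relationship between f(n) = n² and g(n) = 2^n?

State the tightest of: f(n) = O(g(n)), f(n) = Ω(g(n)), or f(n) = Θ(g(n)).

n² vs 2^n: f(n) = O(g(n)) but not Ω(g(n)) — 2^n grows strictly faster than n².

Answer: f(n) = O(g(n)) but not Ω(g(n)) — 2^n grows strictly faster than n².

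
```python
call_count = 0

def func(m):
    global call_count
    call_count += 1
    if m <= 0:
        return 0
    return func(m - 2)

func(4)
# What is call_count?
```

Linear recursion stepping by 2: 3 calls from m=4 down to ≤0.

Answer: 3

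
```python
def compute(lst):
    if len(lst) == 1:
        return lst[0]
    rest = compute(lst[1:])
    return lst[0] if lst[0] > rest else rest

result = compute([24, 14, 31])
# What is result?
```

Recursive max over [24, 14, 31] = 31

Answer: 31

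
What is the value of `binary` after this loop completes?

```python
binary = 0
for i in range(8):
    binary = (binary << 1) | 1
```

Build 8 consecutive 1-bits: 0b11111111
`binary` takes the values: 0 → 1 → 3 → 7 → 15 → 31 → 63 → 127 → 255

Answer: 255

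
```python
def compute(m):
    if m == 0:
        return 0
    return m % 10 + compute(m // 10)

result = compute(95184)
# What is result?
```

Sum of digits of 95184: 4 + 8 + 1 + 5 + 9 = 27

Answer: 27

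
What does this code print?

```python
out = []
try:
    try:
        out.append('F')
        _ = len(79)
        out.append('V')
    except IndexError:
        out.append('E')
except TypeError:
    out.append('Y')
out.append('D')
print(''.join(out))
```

Execution trace: 'F' (inner try body) → 'Y' (outer except TypeError) → 'D' (after the try/except). Output: FYD

Answer: FYD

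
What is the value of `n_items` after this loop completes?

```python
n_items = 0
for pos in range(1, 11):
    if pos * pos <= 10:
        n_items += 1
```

Count numbers where pos² ≤ 10
`n_items` takes the values: 0 → 1 → 2 → 3

Answer: 3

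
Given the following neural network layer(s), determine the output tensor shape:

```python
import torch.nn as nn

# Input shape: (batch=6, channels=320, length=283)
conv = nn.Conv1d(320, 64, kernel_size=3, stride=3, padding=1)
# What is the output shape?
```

Input: (6, 320, 283) -> Output: (6, 64, 95)

Answer: (6, 64, 95)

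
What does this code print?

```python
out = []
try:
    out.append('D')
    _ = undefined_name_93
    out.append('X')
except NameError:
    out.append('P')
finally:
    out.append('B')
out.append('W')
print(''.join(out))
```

Execution trace: 'D' (try body) → 'P' (except NameError) → 'B' (finally) → 'W' (after the try/except). Output: DPBW

Answer: DPBW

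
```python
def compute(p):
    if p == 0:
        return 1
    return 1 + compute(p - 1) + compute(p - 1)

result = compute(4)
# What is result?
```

compute(p) = 1 + 2·compute(p-1), compute(0)=1. Closed form: (1+1)·2^4 - 1 = 31.

Answer: 31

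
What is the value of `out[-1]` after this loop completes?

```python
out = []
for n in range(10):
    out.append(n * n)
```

Last element of squares 0 to 9
`out` takes the values: [] → [0] → [0, 1] → [0, 1, 4] → [0, 1, 4, 9] → [0, 1, 4, 9, 16] → [0, 1, 4, 9, 16, 25] → [0, 1, 4, 9, 16, 25, 36] → [0, 1, 4, 9, 16, 25, 36, 49] → [0, 1, 4, 9, 16, 25, 36, 49, 64] → [0, 1, 4, 9, 16, 25, 36, 49, 64, 81]
So `out[-1]` = 81

Answer: 81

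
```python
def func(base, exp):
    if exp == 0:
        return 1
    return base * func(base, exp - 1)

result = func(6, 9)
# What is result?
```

func(6, 9) = 6 * 6 * 6 * 6 * 6 * 6 * 6 * 6 * 6 = 10077696

Answer: 10077696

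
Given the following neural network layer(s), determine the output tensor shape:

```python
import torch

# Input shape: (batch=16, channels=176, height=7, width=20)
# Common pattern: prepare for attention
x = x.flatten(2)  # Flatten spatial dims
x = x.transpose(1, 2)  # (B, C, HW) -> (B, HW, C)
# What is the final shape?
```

Input: (16, 176, 7, 20) -> after flatten(2): (16, 176, 140) -> Output: (16, 140, 176)

Answer: (16, 140, 176)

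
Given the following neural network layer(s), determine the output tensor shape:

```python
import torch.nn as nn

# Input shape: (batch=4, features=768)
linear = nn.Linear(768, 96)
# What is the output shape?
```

Input: (4, 768) -> Output: (4, 96)

Answer: (4, 96)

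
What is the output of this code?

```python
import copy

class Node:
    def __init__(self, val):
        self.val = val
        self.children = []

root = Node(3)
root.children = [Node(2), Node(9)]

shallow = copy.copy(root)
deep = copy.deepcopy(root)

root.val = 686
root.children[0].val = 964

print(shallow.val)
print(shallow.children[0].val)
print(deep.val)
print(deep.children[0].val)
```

Key concept: deep copy with custom objects.
Step by step:
`root = Node(3)` → root = Node(val=3, children=[])
`root.children = [Node(2), Node(9)]` → root = Node(val=3, children=[Node(val=2, children=[]), Node(val=9, children=[])])
`shallow = copy.copy(root)` → shallow = Node(val=3, children=[Node(val=2, children=[]), Node(val=9, children=[])])
`deep = copy.deepcopy(root)` → deep = Node(val=3, children=[Node(val=2, children=[]), Node(val=9, children=[])])
`root.val = 686` → root = Node(val=686, children=[Node(val=2, children=[]), Node(val=9, children=[])])
`root.children[0].val = 964` → root = Node(val=686, children=[Node(val=964, children=[]), Node(val=9, children=[])]); shallow = Node(val=3, children=[Node(val=964, children=[]), Node(val=9, children=[])])
`print(shallow.val)` → prints 3
`print(shallow.children[0].val)` → prints 964
`print(deep.val)` → prints 3
`print(deep.children[0].val)` → prints 2

Answer:
3
964
3
2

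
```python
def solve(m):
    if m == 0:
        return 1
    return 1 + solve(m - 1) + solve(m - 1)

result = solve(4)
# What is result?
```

solve(m) = 1 + 2·solve(m-1), solve(0)=1. Closed form: (1+1)·2^4 - 1 = 31.

Answer: 31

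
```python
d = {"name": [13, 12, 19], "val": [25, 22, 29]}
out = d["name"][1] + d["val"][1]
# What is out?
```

Trace:
`d = {"name": [13, 12, 19], "val": [25, 22, 29]}` → d = {'name': [13, 12, 19], 'val': [25, 22, 29]}
`out = d["name"][1] + d["val"][1]` → out = 34
So out = 34

Answer: 34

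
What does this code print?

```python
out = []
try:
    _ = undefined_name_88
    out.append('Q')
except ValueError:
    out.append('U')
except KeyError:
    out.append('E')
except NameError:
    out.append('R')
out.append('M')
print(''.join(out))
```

Execution trace: 'R' (except NameError) → 'M' (after the try/except). Output: RM

Answer: RM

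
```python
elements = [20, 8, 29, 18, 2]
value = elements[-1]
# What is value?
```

Trace:
`elements = [20, 8, 29, 18, 2]` → elements = [20, 8, 29, 18, 2]
`value = elements[-1]` → value = 2
So value = 2

Answer: 2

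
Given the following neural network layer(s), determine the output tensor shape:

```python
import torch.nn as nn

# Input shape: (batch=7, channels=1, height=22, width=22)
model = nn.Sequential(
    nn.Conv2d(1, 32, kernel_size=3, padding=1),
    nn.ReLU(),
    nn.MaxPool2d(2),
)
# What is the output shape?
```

Input: (7, 1, 22, 22) -> after Conv2d: (7, 32, 22, 22) -> after ReLU: (7, 32, 22, 22) -> Output: (7, 32, 11, 11)

Answer: (7, 32, 11, 11)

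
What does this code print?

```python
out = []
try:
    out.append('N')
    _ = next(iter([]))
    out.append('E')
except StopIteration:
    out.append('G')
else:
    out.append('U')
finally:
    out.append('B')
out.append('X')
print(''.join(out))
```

Execution trace: 'N' (try body) → 'G' (except StopIteration) → 'B' (finally) → 'X' (after the try/except). Output: NGBX

Answer: NGBX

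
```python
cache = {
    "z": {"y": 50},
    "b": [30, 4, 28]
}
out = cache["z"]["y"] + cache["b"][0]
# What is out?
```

Trace:
`cache = { ...` → cache = {'z': {'y': 50}, 'b': [30, 4, 28]}
`out = cache["z"]["y"] + cache["b"][0]` → out = 80
So out = 80

Answer: 80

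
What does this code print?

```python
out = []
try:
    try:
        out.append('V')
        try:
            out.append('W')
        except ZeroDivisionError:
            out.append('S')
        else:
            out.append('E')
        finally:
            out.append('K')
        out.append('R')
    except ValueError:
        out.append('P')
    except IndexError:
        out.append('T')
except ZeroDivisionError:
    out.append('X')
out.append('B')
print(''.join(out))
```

Execution trace: 'V' (try body) → 'W' (inner try body, no exception) → 'E' (inner else) → 'K' (inner finally) → 'R' (try body, no exception) → 'B' (after the try/except). Output: VWEKRB

Answer: VWEKRB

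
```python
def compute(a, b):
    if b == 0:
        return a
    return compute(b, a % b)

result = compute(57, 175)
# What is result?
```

compute(57, 175) -> compute(175, 57) -> compute(57, 4) -> compute(4, 1) -> compute(1, 0) -> 1

Answer: 1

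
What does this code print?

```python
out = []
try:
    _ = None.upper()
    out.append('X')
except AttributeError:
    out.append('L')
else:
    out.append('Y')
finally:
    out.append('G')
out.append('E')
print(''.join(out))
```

Execution trace: 'L' (except AttributeError) → 'G' (finally) → 'E' (after the try/except). Output: LGE

Answer: LGE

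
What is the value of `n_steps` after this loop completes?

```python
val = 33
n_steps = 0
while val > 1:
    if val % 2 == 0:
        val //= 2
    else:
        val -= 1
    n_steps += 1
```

Steps to reduce 33 to 1
`n_steps` takes the values: 0 → 1 → 2 → 3 → 4 → 5 → 6

Answer: 6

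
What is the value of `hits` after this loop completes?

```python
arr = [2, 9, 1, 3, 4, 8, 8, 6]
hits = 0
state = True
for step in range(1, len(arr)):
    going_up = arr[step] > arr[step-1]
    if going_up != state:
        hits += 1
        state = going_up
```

Count direction changes in [2, 9, 1, 3, 4, 8, 8, 6]
`hits` takes the values: 0 → 1 → 2 → 3

Answer: 3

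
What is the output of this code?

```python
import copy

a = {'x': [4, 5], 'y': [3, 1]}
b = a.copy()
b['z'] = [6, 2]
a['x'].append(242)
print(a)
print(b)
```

Key concept: shallow copy of dict with mutable values.
Step by step:
`a = {'x': [4, 5], 'y': [3, 1]}` → a = {'x': [4, 5], 'y': [3, 1]}
`b = a.copy()` → b = {'x': [4, 5], 'y': [3, 1]}
`b['z'] = [6, 2]` → b = {'x': [4, 5], 'y': [3, 1], 'z': [6, 2]}
`a['x'].append(242)` → a = {'x': [4, 5, 242], 'y': [3, 1]}; b = {'x': [4, 5, 242], 'y': [3, 1], 'z': [6, 2]}
`print(a)` → prints {'x': [4, 5, 242], 'y': [3, 1]}
`print(b)` → prints {'x': [4, 5, 242], 'y': [3, 1], 'z': [6, 2]}

Answer:
{'x': [4, 5, 242], 'y': [3, 1]}
{'x': [4, 5, 242], 'y': [3, 1], 'z': [6, 2]}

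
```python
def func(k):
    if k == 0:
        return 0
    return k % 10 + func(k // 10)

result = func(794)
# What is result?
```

Sum of digits of 794: 4 + 9 + 7 = 20

Answer: 20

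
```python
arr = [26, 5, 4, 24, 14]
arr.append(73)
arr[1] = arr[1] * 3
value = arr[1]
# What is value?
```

Trace:
`arr = [26, 5, 4, 24, 14]` → arr = [26, 5, 4, 24, 14]
`arr.append(73)` → arr = [26, 5, 4, 24, 14, 73]
`arr[1] = arr[1] * 3` → arr = [26, 15, 4, 24, 14, 73]
`value = arr[1]` → value = 15
So value = 15

Answer: 15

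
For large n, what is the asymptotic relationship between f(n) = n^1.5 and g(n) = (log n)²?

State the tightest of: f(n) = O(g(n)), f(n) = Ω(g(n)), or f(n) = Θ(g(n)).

n^1.5 vs (log n)²: f(n) = Ω(g(n)) but not O(g(n)) — n^1.5 grows strictly faster than (log n)².

Answer: f(n) = Ω(g(n)) but not O(g(n)) — n^1.5 grows strictly faster than (log n)².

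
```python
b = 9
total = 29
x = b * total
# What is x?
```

Trace:
`b = 9` → b = 9
`total = 29` → total = 29
`x = b * total` → x = 261
So x = 261

Answer: 261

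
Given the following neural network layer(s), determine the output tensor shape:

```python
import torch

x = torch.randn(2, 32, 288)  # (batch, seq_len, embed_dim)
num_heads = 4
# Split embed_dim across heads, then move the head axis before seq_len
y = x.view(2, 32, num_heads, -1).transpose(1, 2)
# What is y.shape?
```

Input: (2, 32, 288) -> head_dim = 288 // 4 = 72; after view: (2, 32, 4, 72) -> after transpose(1, 2): (2, 4, 32, 72) -> Output: (2, 4, 32, 72)

Answer: (2, 4, 32, 72)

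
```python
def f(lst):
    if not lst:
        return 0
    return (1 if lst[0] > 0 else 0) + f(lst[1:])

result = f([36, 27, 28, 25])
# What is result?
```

Count of positive elements in [36, 27, 28, 25] = 4

Answer: 4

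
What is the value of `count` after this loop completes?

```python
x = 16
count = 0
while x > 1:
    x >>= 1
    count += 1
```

Count right shifts until 1
`count` takes the values: 0 → 1 → 2 → 3 → 4

Answer: 4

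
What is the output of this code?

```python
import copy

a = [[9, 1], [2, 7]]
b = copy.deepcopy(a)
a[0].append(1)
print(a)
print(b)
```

Key concept: deep copy is fully independent.
Step by step:
`a = [[9, 1], [2, 7]]` → a = [[9, 1], [2, 7]]
`b = copy.deepcopy(a)` → b = [[9, 1], [2, 7]]
`a[0].append(1)` → a = [[9, 1, 1], [2, 7]]
`print(a)` → prints [[9, 1, 1], [2, 7]]
`print(b)` → prints [[9, 1], [2, 7]]

Answer:
[[9, 1, 1], [2, 7]]
[[9, 1], [2, 7]]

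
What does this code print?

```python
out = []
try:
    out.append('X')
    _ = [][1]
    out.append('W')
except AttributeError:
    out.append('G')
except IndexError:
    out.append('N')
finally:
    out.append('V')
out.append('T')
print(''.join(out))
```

Execution trace: 'X' (try body) → 'N' (except IndexError) → 'V' (finally) → 'T' (after the try/except). Output: XNVT

Answer: XNVT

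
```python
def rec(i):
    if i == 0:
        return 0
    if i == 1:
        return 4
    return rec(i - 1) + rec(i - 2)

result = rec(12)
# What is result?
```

Build up from base cases: rec(0)=0, rec(1)=4, rec(2)=4, rec(3)=8, rec(4)=12, rec(5)=20, rec(6)=32, ..., rec(12)=576

Answer: 576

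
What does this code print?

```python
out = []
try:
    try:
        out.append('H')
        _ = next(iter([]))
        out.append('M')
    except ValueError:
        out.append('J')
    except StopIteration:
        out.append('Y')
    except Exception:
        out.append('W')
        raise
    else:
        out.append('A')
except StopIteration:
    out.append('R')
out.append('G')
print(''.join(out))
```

Execution trace: 'H' (inner try body) → 'Y' (inner except StopIteration) → 'G' (after the try/except). Output: HYG

Answer: HYG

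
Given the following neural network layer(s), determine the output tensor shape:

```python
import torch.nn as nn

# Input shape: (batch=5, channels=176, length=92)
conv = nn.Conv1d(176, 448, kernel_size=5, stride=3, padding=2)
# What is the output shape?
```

Input: (5, 176, 92) -> Output: (5, 448, 31)

Answer: (5, 448, 31)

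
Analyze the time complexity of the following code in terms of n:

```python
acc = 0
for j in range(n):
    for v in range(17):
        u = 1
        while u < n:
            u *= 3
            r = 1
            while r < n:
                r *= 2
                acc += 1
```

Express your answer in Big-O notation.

Each loop level contributes: n × 1 × log n × log n. Multiplying the contributions gives O(n log² n).

Answer: O(n log² n)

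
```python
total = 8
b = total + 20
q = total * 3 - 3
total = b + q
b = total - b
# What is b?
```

Trace:
`total = 8` → total = 8
`b = total + 20` → b = 28
`q = total * 3 - 3` → q = 21
`total = b + q` → total = 49
`b = total - b` → b = 21
So b = 21

Answer: 21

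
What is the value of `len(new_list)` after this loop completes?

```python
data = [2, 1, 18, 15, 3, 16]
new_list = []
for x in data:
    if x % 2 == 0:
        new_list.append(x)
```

Count even numbers in [2, 1, 18, 15, 3, 16]
`new_list` takes the values: [] → [2] → [2, 18] → [2, 18, 16]
So `len(new_list)` = 3

Answer: 3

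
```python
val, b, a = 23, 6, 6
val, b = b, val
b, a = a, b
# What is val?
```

Trace:
`val, b, a = 23, 6, 6` → val = 23; b = 6; a = 6
`val, b = b, val` → val = 6; b = 23
`b, a = a, b` → b = 6; a = 23
So val = 6

Answer: 6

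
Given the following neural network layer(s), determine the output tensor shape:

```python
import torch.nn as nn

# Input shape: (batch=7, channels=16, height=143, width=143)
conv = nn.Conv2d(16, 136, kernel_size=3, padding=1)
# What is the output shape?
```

Input: (7, 16, 143, 143) -> Output: (7, 136, 143, 143)

Answer: (7, 136, 143, 143)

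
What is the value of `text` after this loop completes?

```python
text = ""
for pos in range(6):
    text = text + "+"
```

Repeat '+' 6 times
`text` takes the values: "" → "+" → "++" → "+++" → "++++" → "+++++" → "++++++"

Answer: "++++++"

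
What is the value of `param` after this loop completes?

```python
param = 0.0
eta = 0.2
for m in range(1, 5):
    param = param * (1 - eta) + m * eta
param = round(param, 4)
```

Moving average with lr=0.2
`param` takes the values: 0.0 → 0.2 → 0.56 → 1.048 → 1.6384

Answer: 1.6384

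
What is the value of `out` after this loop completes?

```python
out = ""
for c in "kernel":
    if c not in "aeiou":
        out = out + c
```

Remove vowels from 'kernel'
`out` takes the values: "" → "k" → "kr" → "krn" → "krnl"

Answer: "krnl"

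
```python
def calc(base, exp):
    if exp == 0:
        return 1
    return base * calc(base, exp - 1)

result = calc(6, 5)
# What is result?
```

calc(6, 5) = 6 * 6 * 6 * 6 * 6 = 7776

Answer: 7776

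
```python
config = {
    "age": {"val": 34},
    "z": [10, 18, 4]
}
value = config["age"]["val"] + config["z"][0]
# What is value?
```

Trace:
`config = { ...` → config = {'age': {'val': 34}, 'z': [10, 18, 4]}
`value = config["age"]["val"] + config["z"][0]` → value = 44
So value = 44

Answer: 44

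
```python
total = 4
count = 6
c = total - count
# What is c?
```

Trace:
`total = 4` → total = 4
`count = 6` → count = 6
`c = total - count` → c = -2
So c = -2

Answer: -2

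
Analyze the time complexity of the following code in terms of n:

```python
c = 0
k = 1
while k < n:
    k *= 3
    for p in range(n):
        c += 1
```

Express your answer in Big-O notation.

Each loop level contributes: log n × n. Multiplying the contributions gives O(n log n).

Answer: O(n log n)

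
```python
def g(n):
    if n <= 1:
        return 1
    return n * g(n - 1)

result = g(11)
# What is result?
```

g(11) = 11 * 10 * 9 * 8 * 7 * 6 * 5 * 4 * 3 * 2 * 1 = 39916800

Answer: 39916800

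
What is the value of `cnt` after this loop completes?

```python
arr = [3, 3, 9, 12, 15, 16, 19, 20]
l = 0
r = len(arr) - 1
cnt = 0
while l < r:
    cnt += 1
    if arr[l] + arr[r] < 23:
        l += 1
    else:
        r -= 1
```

Steps to find pair summing to 23
`cnt` takes the values: 0 → 1 → 2 → 3 → 4 → 5 → 6 → 7

Answer: 7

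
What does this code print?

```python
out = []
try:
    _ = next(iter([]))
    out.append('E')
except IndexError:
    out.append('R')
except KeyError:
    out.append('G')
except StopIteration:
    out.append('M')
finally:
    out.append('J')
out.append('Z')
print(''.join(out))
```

Execution trace: 'M' (except StopIteration) → 'J' (finally) → 'Z' (after the try/except). Output: MJZ

Answer: MJZ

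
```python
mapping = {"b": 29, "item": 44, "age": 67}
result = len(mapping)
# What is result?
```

Trace:
`mapping = {"b": 29, "item": 44, "age": 67}` → mapping = {'b': 29, 'item': 44, 'age': 67}
`result = len(mapping)` → result = 3
So result = 3

Answer: 3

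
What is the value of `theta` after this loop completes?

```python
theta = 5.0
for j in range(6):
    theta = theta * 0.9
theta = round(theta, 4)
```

Exponential decay: 5.0 * 0.9^6
`theta` takes the values: 5.0 → 4.5 → 4.05 → 3.645 → 3.2805 → 2.95245 → 2.657205 → 2.6572

Answer: 2.6572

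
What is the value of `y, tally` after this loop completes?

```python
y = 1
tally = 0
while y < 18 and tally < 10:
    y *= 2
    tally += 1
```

Double until >= 18 or 10 iterations
`y, tally` takes the values: (1, 0) → (2, 0) → (2, 1) → (4, 1) → (4, 2) → (8, 2) → (8, 3) → (16, 3) → (16, 4) → (32, 4) → (32, 5)

Answer: 32, 5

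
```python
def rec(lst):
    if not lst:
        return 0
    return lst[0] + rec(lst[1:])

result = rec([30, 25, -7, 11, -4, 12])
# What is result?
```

30 + 25 + (-7) + 11 + (-4) + 12 + 0 = 67

Answer: 67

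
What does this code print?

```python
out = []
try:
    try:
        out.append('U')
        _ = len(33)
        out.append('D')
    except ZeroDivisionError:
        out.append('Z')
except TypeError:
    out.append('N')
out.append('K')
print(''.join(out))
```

Execution trace: 'U' (try body) → 'N' (outer except TypeError) → 'K' (after the try/except). Output: UNK

Answer: UNK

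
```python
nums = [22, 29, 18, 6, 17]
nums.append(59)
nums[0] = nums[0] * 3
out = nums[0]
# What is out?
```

Trace:
`nums = [22, 29, 18, 6, 17]` → nums = [22, 29, 18, 6, 17]
`nums.append(59)` → nums = [22, 29, 18, 6, 17, 59]
`nums[0] = nums[0] * 3` → nums = [66, 29, 18, 6, 17, 59]
`out = nums[0]` → out = 66
So out = 66

Answer: 66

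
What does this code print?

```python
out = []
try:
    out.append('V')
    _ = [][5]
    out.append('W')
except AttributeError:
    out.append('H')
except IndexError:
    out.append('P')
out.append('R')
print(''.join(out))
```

Execution trace: 'V' (try body) → 'P' (except IndexError) → 'R' (after the try/except). Output: VPR

Answer: VPR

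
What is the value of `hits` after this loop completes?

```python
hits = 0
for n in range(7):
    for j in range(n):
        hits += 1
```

Triangle number: 0+1+2+...+6
`hits` takes the values: 0 → 1 → 2 → 3 → 4 → 5 → 6 → 7 → 8 → 9 → 10 → 11 → 12 → 13 → 14 → 15 → 16 → 17 → 18 → 19 → 20 → 21

Answer: 21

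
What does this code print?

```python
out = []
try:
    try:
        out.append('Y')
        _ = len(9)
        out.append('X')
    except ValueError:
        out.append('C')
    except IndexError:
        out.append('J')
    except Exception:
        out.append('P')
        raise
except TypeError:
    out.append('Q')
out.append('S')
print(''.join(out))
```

Execution trace: 'Y' (inner try body) → 'P' (inner except Exception) → 'Q' (outer except TypeError) → 'S' (after the try/except). Output: YPQS

Answer: YPQS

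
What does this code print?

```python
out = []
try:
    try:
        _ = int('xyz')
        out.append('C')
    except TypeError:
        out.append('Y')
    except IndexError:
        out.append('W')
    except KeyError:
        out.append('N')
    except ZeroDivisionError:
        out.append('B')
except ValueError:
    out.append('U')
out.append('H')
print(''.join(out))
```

Execution trace: 'U' (outer except ValueError) → 'H' (after the try/except). Output: UH

Answer: UH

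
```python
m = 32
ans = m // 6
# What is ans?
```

Trace:
`m = 32` → m = 32
`ans = m // 6` → ans = 5
So ans = 5

Answer: 5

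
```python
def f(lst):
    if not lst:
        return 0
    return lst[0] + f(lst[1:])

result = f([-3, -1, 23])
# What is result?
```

(-3) + (-1) + 23 + 0 = 19

Answer: 19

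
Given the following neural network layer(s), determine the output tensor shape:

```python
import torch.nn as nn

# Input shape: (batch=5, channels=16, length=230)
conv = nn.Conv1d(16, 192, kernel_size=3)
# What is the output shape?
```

Input: (5, 16, 230) -> Output: (5, 192, 228)

Answer: (5, 192, 228)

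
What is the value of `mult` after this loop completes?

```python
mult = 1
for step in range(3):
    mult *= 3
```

3^3 = 27
`mult` takes the values: 1 → 3 → 9 → 27

Answer: 27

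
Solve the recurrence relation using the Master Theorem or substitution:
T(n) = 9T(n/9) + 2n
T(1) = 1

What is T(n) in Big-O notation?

By Master Theorem: a=9, b=9, f(n)=2n. Since log_9(9) = 1 and f(n) = Θ(n^1), Case 2 applies. T(n) = O(n log n).

Answer: O(n log n)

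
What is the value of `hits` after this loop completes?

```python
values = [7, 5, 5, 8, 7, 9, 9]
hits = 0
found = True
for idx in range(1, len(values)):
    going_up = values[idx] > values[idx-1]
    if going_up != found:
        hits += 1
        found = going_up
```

Count direction changes in [7, 5, 5, 8, 7, 9, 9]
`hits` takes the values: 0 → 1 → 2 → 3 → 4 → 5

Answer: 5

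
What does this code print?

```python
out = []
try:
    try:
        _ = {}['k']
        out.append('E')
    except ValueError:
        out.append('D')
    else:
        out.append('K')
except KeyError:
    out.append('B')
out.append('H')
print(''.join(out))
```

Execution trace: 'B' (outer except KeyError) → 'H' (after the try/except). Output: BH

Answer: BH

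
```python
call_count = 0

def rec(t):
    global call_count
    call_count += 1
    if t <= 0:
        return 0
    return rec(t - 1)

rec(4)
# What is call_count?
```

Linear recursion stepping by 1: 5 calls from t=4 down to ≤0.

Answer: 5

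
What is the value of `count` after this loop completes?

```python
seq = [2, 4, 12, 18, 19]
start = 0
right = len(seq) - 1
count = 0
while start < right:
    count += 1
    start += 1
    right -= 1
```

Iterations until pointers meet (list length 5)
`count` takes the values: 0 → 1 → 2

Answer: 2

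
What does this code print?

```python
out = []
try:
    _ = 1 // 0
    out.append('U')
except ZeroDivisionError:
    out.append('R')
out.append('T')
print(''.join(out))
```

Execution trace: 'R' (except ZeroDivisionError) → 'T' (after the try/except). Output: RT

Answer: RT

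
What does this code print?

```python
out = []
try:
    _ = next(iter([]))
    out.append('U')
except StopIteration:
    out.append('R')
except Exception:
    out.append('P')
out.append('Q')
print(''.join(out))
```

Execution trace: 'R' (except StopIteration) → 'Q' (after the try/except). Output: RQ

Answer: RQ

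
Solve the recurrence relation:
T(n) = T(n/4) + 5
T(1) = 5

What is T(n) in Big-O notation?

Each step divides n by 4 and adds 5. After log_4(n) steps we reach T(1)=5. So T(n) = 5·log_4(n) + 5 = O(log n).

Answer: O(log n)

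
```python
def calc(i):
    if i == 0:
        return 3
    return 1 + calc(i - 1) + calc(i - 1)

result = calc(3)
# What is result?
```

calc(i) = 1 + 2·calc(i-1), calc(0)=3. Closed form: (3+1)·2^3 - 1 = 31.

Answer: 31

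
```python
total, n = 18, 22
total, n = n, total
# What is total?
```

Trace:
`total, n = 18, 22` → total = 18; n = 22
`total, n = n, total` → total = 22; n = 18
So total = 22

Answer: 22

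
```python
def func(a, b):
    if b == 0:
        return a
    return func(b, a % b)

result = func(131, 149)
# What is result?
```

func(131, 149) -> func(149, 131) -> func(131, 18) -> func(18, 5) -> func(5, 3) -> func(3, 2) -> func(2, 1) -> func(1, 0) -> 1

Answer: 1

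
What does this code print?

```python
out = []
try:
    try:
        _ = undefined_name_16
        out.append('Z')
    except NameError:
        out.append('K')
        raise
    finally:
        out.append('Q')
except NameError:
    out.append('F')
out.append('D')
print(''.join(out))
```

Execution trace: 'K' (inner except NameError) → 'Q' (inner finally) → 'F' (outer except NameError) → 'D' (after the try/except). Output: KQFD

Answer: KQFD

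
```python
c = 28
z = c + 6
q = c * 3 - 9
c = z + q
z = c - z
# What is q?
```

Trace:
`c = 28` → c = 28
`z = c + 6` → z = 34
`q = c * 3 - 9` → q = 75
`c = z + q` → c = 109
`z = c - z` → z = 75
So q = 75

Answer: 75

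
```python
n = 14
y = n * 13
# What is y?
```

Trace:
`n = 14` → n = 14
`y = n * 13` → y = 182
So y = 182

Answer: 182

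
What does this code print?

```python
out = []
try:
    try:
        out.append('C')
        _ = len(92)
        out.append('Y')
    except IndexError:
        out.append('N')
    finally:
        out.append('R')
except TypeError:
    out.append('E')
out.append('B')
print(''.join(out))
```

Execution trace: 'C' (inner try body) → 'R' (inner finally) → 'E' (outer except TypeError) → 'B' (after the try/except). Output: CREB

Answer: CREB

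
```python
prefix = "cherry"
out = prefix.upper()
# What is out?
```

Trace:
`prefix = "cherry"` → prefix = 'cherry'
`out = prefix.upper()` → out = 'CHERRY'
So out = 'CHERRY'

Answer: 'CHERRY'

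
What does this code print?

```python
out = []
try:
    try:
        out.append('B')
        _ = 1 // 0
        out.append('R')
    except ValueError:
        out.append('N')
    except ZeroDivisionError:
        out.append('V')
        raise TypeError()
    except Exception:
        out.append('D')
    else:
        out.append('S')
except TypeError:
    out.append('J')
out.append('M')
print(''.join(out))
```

Execution trace: 'B' (inner try body) → 'V' (inner except ZeroDivisionError) → 'J' (outer except TypeError) → 'M' (after the try/except). Output: BVJM

Answer: BVJM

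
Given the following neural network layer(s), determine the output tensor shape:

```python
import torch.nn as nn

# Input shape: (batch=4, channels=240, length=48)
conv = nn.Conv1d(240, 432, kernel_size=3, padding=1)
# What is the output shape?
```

Input: (4, 240, 48) -> Output: (4, 432, 48)

Answer: (4, 432, 48)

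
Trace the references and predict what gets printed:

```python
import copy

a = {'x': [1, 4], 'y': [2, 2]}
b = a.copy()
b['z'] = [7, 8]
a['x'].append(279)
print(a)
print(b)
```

Key concept: shallow copy of dict with mutable values.
Step by step:
`a = {'x': [1, 4], 'y': [2, 2]}` → a = {'x': [1, 4], 'y': [2, 2]}
`b = a.copy()` → b = {'x': [1, 4], 'y': [2, 2]}
`b['z'] = [7, 8]` → b = {'x': [1, 4], 'y': [2, 2], 'z': [7, 8]}
`a['x'].append(279)` → a = {'x': [1, 4, 279], 'y': [2, 2]}; b = {'x': [1, 4, 279], 'y': [2, 2], 'z': [7, 8]}
`print(a)` → prints {'x': [1, 4, 279], 'y': [2, 2]}
`print(b)` → prints {'x': [1, 4, 279], 'y': [2, 2], 'z': [7, 8]}

Answer:
{'x': [1, 4, 279], 'y': [2, 2]}
{'x': [1, 4, 279], 'y': [2, 2], 'z': [7, 8]}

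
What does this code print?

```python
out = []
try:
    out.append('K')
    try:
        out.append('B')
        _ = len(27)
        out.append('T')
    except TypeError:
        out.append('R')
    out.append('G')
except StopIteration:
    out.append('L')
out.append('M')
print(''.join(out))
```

Execution trace: 'K' (try body) → 'B' (inner try body) → 'R' (inner except TypeError) → 'G' (try body, no exception) → 'M' (after the try/except). Output: KBRGM

Answer: KBRGM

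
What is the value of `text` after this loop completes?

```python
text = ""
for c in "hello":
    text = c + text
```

Reverse 'hello'
`text` takes the values: "" → "h" → "eh" → "leh" → "lleh" → "olleh"

Answer: "olleh"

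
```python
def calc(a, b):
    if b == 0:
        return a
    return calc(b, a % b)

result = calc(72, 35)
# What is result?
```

calc(72, 35) -> calc(35, 2) -> calc(2, 1) -> calc(1, 0) -> 1

Answer: 1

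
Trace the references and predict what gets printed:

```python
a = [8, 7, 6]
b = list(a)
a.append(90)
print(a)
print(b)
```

Key concept: list() constructor creates copy.
Step by step:
`a = [8, 7, 6]` → a = [8, 7, 6]
`b = list(a)` → b = [8, 7, 6]
`a.append(90)` → a = [8, 7, 6, 90]
`print(a)` → prints [8, 7, 6, 90]
`print(b)` → prints [8, 7, 6]

Answer:
[8, 7, 6, 90]
[8, 7, 6]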